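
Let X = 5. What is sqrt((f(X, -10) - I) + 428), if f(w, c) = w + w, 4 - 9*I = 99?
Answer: sqrt(4037)/3 ≈ 21.179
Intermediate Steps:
I = -95/9 (I = 4/9 - 1/9*99 = 4/9 - 11 = -95/9 ≈ -10.556)
f(w, c) = 2*w
sqrt((f(X, -10) - I) + 428) = sqrt((2*5 - 1*(-95/9)) + 428) = sqrt((10 + 95/9) + 428) = sqrt(185/9 + 428) = sqrt(4037/9) = sqrt(4037)/3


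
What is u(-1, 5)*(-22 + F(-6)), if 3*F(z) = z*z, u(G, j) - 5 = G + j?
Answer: -90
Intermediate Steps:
u(G, j) = 5 + G + j (u(G, j) = 5 + (G + j) = 5 + G + j)
F(z) = z²/3 (F(z) = (z*z)/3 = z²/3)
u(-1, 5)*(-22 + F(-6)) = (5 - 1 + 5)*(-22 + (⅓)*(-6)²) = 9*(-22 + (⅓)*36) = 9*(-22 + 12) = 9*(-10) = -90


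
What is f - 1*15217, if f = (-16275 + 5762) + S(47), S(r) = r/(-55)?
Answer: -1415197/55 ≈ -25731.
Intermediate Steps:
S(r) = -r/55 (S(r) = r*(-1/55) = -r/55)
f = -578262/55 (f = (-16275 + 5762) - 1/55*47 = -10513 - 47/55 = -578262/55 ≈ -10514.)
f - 1*15217 = -578262/55 - 1*15217 = -578262/55 - 15217 = -1415197/55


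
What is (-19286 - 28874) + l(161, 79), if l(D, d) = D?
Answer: -47999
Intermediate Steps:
(-19286 - 28874) + l(161, 79) = (-19286 - 28874) + 161 = -48160 + 161 = -47999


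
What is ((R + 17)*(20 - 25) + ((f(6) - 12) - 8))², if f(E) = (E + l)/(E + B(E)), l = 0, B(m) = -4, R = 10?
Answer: 23104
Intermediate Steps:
f(E) = E/(-4 + E) (f(E) = (E + 0)/(E - 4) = E/(-4 + E))
((R + 17)*(20 - 25) + ((f(6) - 12) - 8))² = ((10 + 17)*(20 - 25) + ((6/(-4 + 6) - 12) - 8))² = (27*(-5) + ((6/2 - 12) - 8))² = (-135 + ((6*(½) - 12) - 8))² = (-135 + ((3 - 12) - 8))² = (-135 + (-9 - 8))² = (-135 - 17)² = (-152)² = 23104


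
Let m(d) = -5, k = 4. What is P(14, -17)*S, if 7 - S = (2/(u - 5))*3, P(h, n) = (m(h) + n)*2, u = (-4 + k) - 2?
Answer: -2420/7 ≈ -345.71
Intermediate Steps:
u = -2 (u = (-4 + 4) - 2 = 0 - 2 = -2)
P(h, n) = -10 + 2*n (P(h, n) = (-5 + n)*2 = -10 + 2*n)
S = 55/7 (S = 7 - 2/(-2 - 5)*3 = 7 - 2/(-7)*3 = 7 - 2*(-⅐)*3 = 7 - (-2)*3/7 = 7 - 1*(-6/7) = 7 + 6/7 = 55/7 ≈ 7.8571)
P(14, -17)*S = (-10 + 2*(-17))*(55/7) = (-10 - 34)*(55/7) = -44*55/7 = -2420/7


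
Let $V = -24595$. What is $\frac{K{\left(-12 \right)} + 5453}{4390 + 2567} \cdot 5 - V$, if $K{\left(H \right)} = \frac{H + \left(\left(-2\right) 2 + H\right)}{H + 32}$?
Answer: $\frac{57044891}{2319} \approx 24599.0$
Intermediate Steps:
$K{\left(H \right)} = \frac{-4 + 2 H}{32 + H}$ ($K{\left(H \right)} = \frac{H + \left(-4 + H\right)}{32 + H} = \frac{-4 + 2 H}{32 + H}$)
$\frac{K{\left(-12 \right)} + 5453}{4390 + 2567} \cdot 5 - V = \frac{\frac{2 \left(-2 - 12\right)}{32 - 12} + 5453}{4390 + 2567} \cdot 5 - -24595 = \frac{2 \cdot \frac{1}{20} \left(-14\right) + 5453}{6957} \cdot 5 + 24595 = \left(2 \cdot \frac{1}{20} \left(-14\right) + 5453\right) \frac{1}{6957} \cdot 5 + 24595 = \left(- \frac{7}{5} + 5453\right) \frac{1}{6957} \cdot 5 + 24595 = \frac{27258}{5} \cdot \frac{1}{6957} \cdot 5 + 24595 = \frac{9086}{11595} \cdot 5 + 24595 = \frac{9086}{2319} + 24595 = \frac{57044891}{2319}$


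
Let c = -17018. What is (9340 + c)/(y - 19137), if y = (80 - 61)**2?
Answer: 3839/9388 ≈ 0.40893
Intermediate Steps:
y = 361 (y = 19**2 = 361)
(9340 + c)/(y - 19137) = (9340 - 17018)/(361 - 19137) = -7678/(-18776) = -7678*(-1/18776) = 3839/9388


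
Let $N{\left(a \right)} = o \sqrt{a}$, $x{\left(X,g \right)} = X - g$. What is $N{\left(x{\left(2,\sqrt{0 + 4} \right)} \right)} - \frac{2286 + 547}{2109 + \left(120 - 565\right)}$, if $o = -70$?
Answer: $- \frac{2833}{1664} \approx -1.7025$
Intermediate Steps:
$N{\left(a \right)} = - 70 \sqrt{a}$
$N{\left(x{\left(2,\sqrt{0 + 4} \right)} \right)} - \frac{2286 + 547}{2109 + \left(120 - 565\right)} = - 70 \sqrt{2 - \sqrt{0 + 4}} - \frac{2286 + 547}{2109 + \left(120 - 565\right)} = - 70 \sqrt{2 - \sqrt{4}} - \frac{2833}{2109 + \left(120 - 565\right)} = - 70 \sqrt{2 - 2} - \frac{2833}{2109 - 445} = - 70 \sqrt{2 - 2} - \frac{2833}{1664} = - 70 \sqrt{0} - 2833 \cdot \frac{1}{1664} = \left(-70\right) 0 - \frac{2833}{1664} = 0 - \frac{2833}{1664} = - \frac{2833}{1664}$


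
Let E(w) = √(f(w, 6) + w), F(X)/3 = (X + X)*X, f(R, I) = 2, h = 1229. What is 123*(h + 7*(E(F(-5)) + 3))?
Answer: 153750 + 1722*√38 ≈ 1.6437e+5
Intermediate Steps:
F(X) = 6*X² (F(X) = 3*((X + X)*X) = 3*((2*X)*X) = 3*(2*X²) = 6*X²)
E(w) = √(2 + w)
123*(h + 7*(E(F(-5)) + 3)) = 123*(1229 + 7*(√(2 + 6*(-5)²) + 3)) = 123*(1229 + 7*(√(2 + 6*25) + 3)) = 123*(1229 + 7*(√(2 + 150) + 3)) = 123*(1229 + 7*(√152 + 3)) = 123*(1229 + 7*(2*√38 + 3)) = 123*(1229 + 7*(3 + 2*√38)) = 123*(1229 + (21 + 14*√38)) = 123*(1250 + 14*√38) = 153750 + 1722*√38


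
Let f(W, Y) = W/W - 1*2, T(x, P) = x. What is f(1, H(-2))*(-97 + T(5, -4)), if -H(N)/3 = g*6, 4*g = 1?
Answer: 92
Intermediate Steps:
g = 1/4 (g = (1/4)*1 = 1/4 ≈ 0.25000)
H(N) = -9/2 (H(N) = -3*6/4 = -3*3/2 = -9/2)
f(W, Y) = -1 (f(W, Y) = 1 - 2 = -1)
f(1, H(-2))*(-97 + T(5, -4)) = -(-97 + 5) = -1*(-92) = 92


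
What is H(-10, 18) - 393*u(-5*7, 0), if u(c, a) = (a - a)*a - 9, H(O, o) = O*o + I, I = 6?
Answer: 3363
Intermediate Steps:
H(O, o) = 6 + O*o (H(O, o) = O*o + 6 = 6 + O*o)
u(c, a) = -9 (u(c, a) = 0*a - 9 = 0 - 9 = -9)
H(-10, 18) - 393*u(-5*7, 0) = (6 - 10*18) - 393*(-9) = (6 - 180) + 3537 = -174 + 3537 = 3363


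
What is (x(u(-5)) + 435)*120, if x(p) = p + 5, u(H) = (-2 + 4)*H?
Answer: 51600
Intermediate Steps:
u(H) = 2*H
x(p) = 5 + p
(x(u(-5)) + 435)*120 = ((5 + 2*(-5)) + 435)*120 = ((5 - 10) + 435)*120 = (-5 + 435)*120 = 430*120 = 51600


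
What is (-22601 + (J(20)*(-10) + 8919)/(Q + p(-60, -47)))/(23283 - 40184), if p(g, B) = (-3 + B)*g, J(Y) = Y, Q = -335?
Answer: 60222946/45041165 ≈ 1.3371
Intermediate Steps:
p(g, B) = g*(-3 + B)
(-22601 + (J(20)*(-10) + 8919)/(Q + p(-60, -47)))/(23283 - 40184) = (-22601 + (20*(-10) + 8919)/(-335 - 60*(-3 - 47)))/(23283 - 40184) = (-22601 + (-200 + 8919)/(-335 - 60*(-50)))/(-16901) = (-22601 + 8719/(-335 + 3000))*(-1/16901) = (-22601 + 8719/2665)*(-1/16901) = -60222946/2665*(-1/16901) = 60222946/45041165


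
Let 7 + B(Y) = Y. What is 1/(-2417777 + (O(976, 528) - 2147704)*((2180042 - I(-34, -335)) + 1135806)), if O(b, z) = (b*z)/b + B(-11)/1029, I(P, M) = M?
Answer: -343/2442307841572953 ≈ -1.4044e-13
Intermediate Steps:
B(Y) = -7 + Y
O(b, z) = -6/343 + z (O(b, z) = (b*z)/b + (-7 - 11)/1029 = z - 18*1/1029 = z - 6/343 = -6/343 + z)
1/(-2417777 + (O(976, 528) - 2147704)*((2180042 - I(-34, -335)) + 1135806)) = 1/(-2417777 + ((-6/343 + 528) - 2147704)*((2180042 - 1*(-335)) + 1135806)) = 1/(-2417777 + (181098/343 - 2147704)*((2180042 + 335) + 1135806)) = 1/(-2417777 - 736481374*(2180377 + 1135806)/343) = 1/(-2417777 - 736481374/343*3316183) = 1/(-2417777 - 2442307012275442/343) = 1/(-2442307841572953/343) = -343/2442307841572953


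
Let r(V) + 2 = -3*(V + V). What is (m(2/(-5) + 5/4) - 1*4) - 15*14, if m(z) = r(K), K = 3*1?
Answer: -234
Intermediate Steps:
K = 3
r(V) = -2 - 6*V (r(V) = -2 - 3*(V + V) = -2 - 6*V)
m(z) = -20 (m(z) = -2 - 6*3 = -2 - 18 = -20)
(m(2/(-5) + 5/4) - 1*4) - 15*14 = (-20 - 1*4) - 15*14 = (-20 - 4) - 210 = -24 - 210 = -234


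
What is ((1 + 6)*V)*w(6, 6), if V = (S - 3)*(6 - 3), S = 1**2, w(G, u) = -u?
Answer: 252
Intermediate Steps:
S = 1
V = -6 (V = (1 - 3)*(6 - 3) = -2*3 = -6)
((1 + 6)*V)*w(6, 6) = ((1 + 6)*(-6))*(-1*6) = (7*(-6))*(-6) = -42*(-6) = 252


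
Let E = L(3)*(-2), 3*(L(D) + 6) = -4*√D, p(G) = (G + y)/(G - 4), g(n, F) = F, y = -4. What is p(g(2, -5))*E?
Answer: 12 + 8*√3/3 ≈ 16.619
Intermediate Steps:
p(G) = 1 (p(G) = (G - 4)/(G - 4) = (-4 + G)/(-4 + G) = 1)
L(D) = -6 - 4*√D/3 (L(D) = -6 + (-4*√D)/3 = -6 - 4*√D/3)
E = 12 + 8*√3/3 (E = (-6 - 4*√3/3)*(-2) = 12 + 8*√3/3 ≈ 16.619)
p(g(2, -5))*E = 1*(12 + 8*√3/3) = 12 + 8*√3/3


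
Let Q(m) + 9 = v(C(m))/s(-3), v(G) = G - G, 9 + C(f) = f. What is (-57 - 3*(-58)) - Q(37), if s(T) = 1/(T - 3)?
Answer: 126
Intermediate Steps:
C(f) = -9 + f
s(T) = 1/(-3 + T)
v(G) = 0
Q(m) = -9 (Q(m) = -9 + 0/(1/(-3 - 3)) = -9 + 0/(1/(-6)) = -9 + 0/(-⅙) = -9 + 0*(-6) = -9 + 0 = -9)
(-57 - 3*(-58)) - Q(37) = (-57 - 3*(-58)) - 1*(-9) = (-57 + 174) + 9 = 117 + 9 = 126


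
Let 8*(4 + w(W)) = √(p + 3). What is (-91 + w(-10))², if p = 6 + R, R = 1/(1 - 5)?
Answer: (1520 - √35)²/256 ≈ 8954.9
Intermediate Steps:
R = -¼ (R = 1/(-4) = -¼ ≈ -0.25000)
p = 23/4 (p = 6 - ¼ = 23/4 ≈ 5.7500)
w(W) = -4 + √35/16 (w(W) = -4 + √(23/4 + 3)/8 = -4 + √(35/4)/8 = -4 + (√35/2)/8 = -4 + √35/16)
(-91 + w(-10))² = (-91 + (-4 + √35/16))² = (-95 + √35/16)²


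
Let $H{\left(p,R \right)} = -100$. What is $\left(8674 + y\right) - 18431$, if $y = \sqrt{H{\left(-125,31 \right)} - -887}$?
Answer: $-9757 + \sqrt{787} \approx -9729.0$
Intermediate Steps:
$y = \sqrt{787}$ ($y = \sqrt{-100 - -887} = \sqrt{-100 + \left(-4276 + 5163\right)} = \sqrt{-100 + 887} = \sqrt{787} \approx 28.054$)
$\left(8674 + y\right) - 18431 = \left(8674 + \sqrt{787}\right) - 18431 = -9757 + \sqrt{787}$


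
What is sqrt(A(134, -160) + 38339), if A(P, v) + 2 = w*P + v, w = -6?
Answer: sqrt(37373) ≈ 193.32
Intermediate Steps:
A(P, v) = -2 + v - 6*P (A(P, v) = -2 + (-6*P + v) = -2 + (v - 6*P) = -2 + v - 6*P)
sqrt(A(134, -160) + 38339) = sqrt((-2 - 160 - 6*134) + 38339) = sqrt((-2 - 160 - 804) + 38339) = sqrt(-966 + 38339) = sqrt(37373)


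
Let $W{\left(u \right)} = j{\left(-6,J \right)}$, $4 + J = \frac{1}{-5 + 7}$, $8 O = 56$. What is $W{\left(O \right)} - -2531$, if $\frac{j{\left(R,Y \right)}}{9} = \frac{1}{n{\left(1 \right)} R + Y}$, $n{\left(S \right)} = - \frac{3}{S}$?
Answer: $\frac{73417}{29} \approx 2531.6$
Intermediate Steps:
$O = 7$ ($O = \frac{1}{8} \cdot 56 = 7$)
$J = - \frac{7}{2}$ ($J = -4 + \frac{1}{-5 + 7} = -4 + \frac{1}{2} = - \frac{7}{2} \approx -3.5$)
$j{\left(R,Y \right)} = \frac{9}{Y - 3 R}$ ($j{\left(R,Y \right)} = \frac{9}{- \frac{3}{1} R + Y} = \frac{9}{\left(-3\right) 1 R + Y} = \frac{9}{- 3 R + Y} = \frac{9}{Y - 3 R}$)
$W{\left(u \right)} = \frac{18}{29}$ ($W{\left(u \right)} = \frac{9}{- \frac{7}{2} - -18} = \frac{9}{- \frac{7}{2} + 18} = \frac{9}{\frac{29}{2}} = 9 \cdot \frac{2}{29} = \frac{18}{29}$)
$W{\left(O \right)} - -2531 = \frac{18}{29} - -2531 = \frac{18}{29} + 2531 = \frac{73417}{29}$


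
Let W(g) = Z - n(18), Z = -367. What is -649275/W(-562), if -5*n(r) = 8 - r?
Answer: 216425/123 ≈ 1759.6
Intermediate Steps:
n(r) = -8/5 + r/5 (n(r) = -(8 - r)/5 = -8/5 + r/5)
W(g) = -369 (W(g) = -367 - (-8/5 + (⅕)*18) = -367 - (-8/5 + 18/5) = -367 - 1*2 = -367 - 2 = -369)
-649275/W(-562) = -649275/(-369) = -649275*(-1/369) = 216425/123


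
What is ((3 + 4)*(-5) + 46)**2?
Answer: 121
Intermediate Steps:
((3 + 4)*(-5) + 46)**2 = (7*(-5) + 46)**2 = (-35 + 46)**2 = 11**2 = 121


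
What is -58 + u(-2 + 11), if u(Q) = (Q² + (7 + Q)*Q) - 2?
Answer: 165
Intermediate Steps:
u(Q) = -2 + Q² + Q*(7 + Q) (u(Q) = (Q² + Q*(7 + Q)) - 2 = -2 + Q² + Q*(7 + Q))
-58 + u(-2 + 11) = -58 + (-2 + 2*(-2 + 11)² + 7*(-2 + 11)) = -58 + (-2 + 2*9² + 7*9) = -58 + (-2 + 2*81 + 63) = -58 + (-2 + 162 + 63) = -58 + 223 = 165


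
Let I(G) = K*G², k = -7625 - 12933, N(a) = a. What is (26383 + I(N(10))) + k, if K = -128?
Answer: -6975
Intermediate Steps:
k = -20558
I(G) = -128*G²
(26383 + I(N(10))) + k = (26383 - 128*10²) - 20558 = (26383 - 128*100) - 20558 = (26383 - 12800) - 20558 = 13583 - 20558 = -6975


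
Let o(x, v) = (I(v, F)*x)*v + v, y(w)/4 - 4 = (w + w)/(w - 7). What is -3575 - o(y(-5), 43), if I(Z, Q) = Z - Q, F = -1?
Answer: -120590/3 ≈ -40197.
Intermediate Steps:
y(w) = 16 + 8*w/(-7 + w) (y(w) = 16 + 4*((w + w)/(w - 7)) = 16 + 4*((2*w)/(-7 + w)) = 16 + 4*(2*w/(-7 + w)) = 16 + 8*w/(-7 + w))
o(x, v) = v + v*x*(1 + v) (o(x, v) = ((v - 1*(-1))*x)*v + v = ((v + 1)*x)*v + v = ((1 + v)*x)*v + v = (x*(1 + v))*v + v = v*x*(1 + v) + v = v + v*x*(1 + v))
-3575 - o(y(-5), 43) = -3575 - 43*(1 + (8*(-14 + 3*(-5))/(-7 - 5))*(1 + 43)) = -3575 - 43*(1 + (8*(-14 - 15)/(-12))*44) = -3575 - 43*(1 + (8*(-1/12)*(-29))*44) = -3575 - 43*(1 + (58/3)*44) = -3575 - 43*(1 + 2552/3) = -3575 - 43*2555/3 = -3575 - 1*109865/3 = -3575 - 109865/3 = -120590/3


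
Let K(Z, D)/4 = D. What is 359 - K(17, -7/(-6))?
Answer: 1063/3 ≈ 354.33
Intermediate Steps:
K(Z, D) = 4*D
359 - K(17, -7/(-6)) = 359 - 4*(-7/(-6)) = 359 - 4*(-7*(-⅙)) = 359 - 4*7/6 = 359 - 1*14/3 = 359 - 14/3 = 1063/3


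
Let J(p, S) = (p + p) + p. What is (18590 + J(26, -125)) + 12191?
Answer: 30859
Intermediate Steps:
J(p, S) = 3*p (J(p, S) = 2*p + p = 3*p)
(18590 + J(26, -125)) + 12191 = (18590 + 3*26) + 12191 = (18590 + 78) + 12191 = 18668 + 12191 = 30859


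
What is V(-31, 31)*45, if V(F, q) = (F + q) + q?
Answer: 1395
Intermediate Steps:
V(F, q) = F + 2*q
V(-31, 31)*45 = (-31 + 2*31)*45 = (-31 + 62)*45 = 31*45 = 1395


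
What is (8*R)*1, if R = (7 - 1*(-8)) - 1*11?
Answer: 32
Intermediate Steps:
R = 4 (R = (7 + 8) - 11 = 15 - 11 = 4)
(8*R)*1 = (8*4)*1 = 32*1 = 32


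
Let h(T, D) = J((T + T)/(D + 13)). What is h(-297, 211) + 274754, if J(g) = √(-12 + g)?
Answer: 274754 + I*√11487/28 ≈ 2.7475e+5 + 3.8278*I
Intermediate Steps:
h(T, D) = √(-12 + 2*T/(13 + D)) (h(T, D) = √(-12 + (T + T)/(D + 13)) = √(-12 + (2*T)/(13 + D)) = √(-12 + 2*T/(13 + D)))
h(-297, 211) + 274754 = √2*√((-78 - 297 - 6*211)/(13 + 211)) + 274754 = √2*√((-78 - 297 - 1266)/224) + 274754 = √2*√((1/224)*(-1641)) + 274754 = √2*√(-1641/224) + 274754 = √2*(I*√22974/56) + 274754 = I*√11487/28 + 274754 = 274754 + I*√11487/28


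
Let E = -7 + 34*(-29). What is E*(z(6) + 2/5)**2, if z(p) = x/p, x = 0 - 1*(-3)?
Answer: -80433/100 ≈ -804.33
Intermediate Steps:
x = 3 (x = 0 + 3 = 3)
E = -993 (E = -7 - 986 = -993)
z(p) = 3/p
E*(z(6) + 2/5)**2 = -993*(3/6 + 2/5)**2 = -993*(3*(1/6) + 2*(1/5))**2 = -993*(1/2 + 2/5)**2 = -993*(9/10)**2 = -993*81/100 = -80433/100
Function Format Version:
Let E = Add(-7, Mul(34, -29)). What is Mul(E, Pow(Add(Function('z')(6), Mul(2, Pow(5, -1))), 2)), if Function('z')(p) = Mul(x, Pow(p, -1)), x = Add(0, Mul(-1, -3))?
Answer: Rational(-80433, 100) ≈ -804.33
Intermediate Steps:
x = 3 (x = Add(0, 3) = 3)
E = -993 (E = Add(-7, -986) = -993)
Function('z')(p) = Mul(3, Pow(p, -1))
Mul(E, Pow(Add(Function('z')(6), Mul(2, Pow(5, -1))), 2)) = Mul(-993, Pow(Add(Mul(3, Pow(6, -1)), Mul(2, Pow(5, -1))), 2)) = Mul(-993, Pow(Add(Mul(3, Rational(1, 6)), Mul(2, Rational(1, 5))), 2)) = Mul(-993, Pow(Add(Rational(1, 2), Rational(2, 5)), 2)) = Mul(-993, Pow(Rational(9, 10), 2)) = Mul(-993, Rational(81, 100)) = Rational(-80433, 100)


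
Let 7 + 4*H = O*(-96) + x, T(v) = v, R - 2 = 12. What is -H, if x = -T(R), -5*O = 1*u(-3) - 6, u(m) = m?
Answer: 969/20 ≈ 48.450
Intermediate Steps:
R = 14 (R = 2 + 12 = 14)
O = 9/5 (O = -(1*(-3) - 6)/5 = -(-3 - 6)/5 = -⅕*(-9) = 9/5 ≈ 1.8000)
x = -14 (x = -1*14 = -14)
H = -969/20 (H = -7/4 + ((9/5)*(-96) - 14)/4 = -7/4 + (-864/5 - 14)/4 = -7/4 + (¼)*(-934/5) = -7/4 - 467/10 = -969/20 ≈ -48.450)
-H = -1*(-969/20) = 969/20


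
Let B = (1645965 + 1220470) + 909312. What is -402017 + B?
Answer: 3373730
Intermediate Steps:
B = 3775747 (B = 2866435 + 909312 = 3775747)
-402017 + B = -402017 + 3775747 = 3373730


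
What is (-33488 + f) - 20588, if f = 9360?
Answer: -44716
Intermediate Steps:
(-33488 + f) - 20588 = (-33488 + 9360) - 20588 = -24128 - 20588 = -44716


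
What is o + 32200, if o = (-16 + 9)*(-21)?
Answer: 32347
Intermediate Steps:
o = 147 (o = -7*(-21) = 147)
o + 32200 = 147 + 32200 = 32347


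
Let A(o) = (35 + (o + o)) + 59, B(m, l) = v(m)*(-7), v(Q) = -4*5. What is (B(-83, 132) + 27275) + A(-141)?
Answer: 27227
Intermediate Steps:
v(Q) = -20
B(m, l) = 140 (B(m, l) = -20*(-7) = 140)
A(o) = 94 + 2*o (A(o) = (35 + 2*o) + 59 = 94 + 2*o)
(B(-83, 132) + 27275) + A(-141) = (140 + 27275) + (94 + 2*(-141)) = 27415 + (94 - 282) = 27415 - 188 = 27227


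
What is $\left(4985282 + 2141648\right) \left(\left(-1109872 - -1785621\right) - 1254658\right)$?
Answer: $-4125843919370$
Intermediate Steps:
$\left(4985282 + 2141648\right) \left(\left(-1109872 - -1785621\right) - 1254658\right) = 7126930 \left(\left(-1109872 + 1785621\right) - 1254658\right) = 7126930 \left(675749 - 1254658\right) = 7126930 \left(-578909\right) = -4125843919370$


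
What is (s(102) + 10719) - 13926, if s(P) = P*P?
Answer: 7197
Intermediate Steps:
s(P) = P**2
(s(102) + 10719) - 13926 = (102**2 + 10719) - 13926 = (10404 + 10719) - 13926 = 21123 - 13926 = 7197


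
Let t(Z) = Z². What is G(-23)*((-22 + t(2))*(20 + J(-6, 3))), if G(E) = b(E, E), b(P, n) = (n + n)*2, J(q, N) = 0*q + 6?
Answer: 43056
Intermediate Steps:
J(q, N) = 6 (J(q, N) = 0 + 6 = 6)
b(P, n) = 4*n (b(P, n) = (2*n)*2 = 4*n)
G(E) = 4*E
G(-23)*((-22 + t(2))*(20 + J(-6, 3))) = (4*(-23))*((-22 + 2²)*(20 + 6)) = -92*(-22 + 4)*26 = -(-1656)*26 = -92*(-468) = 43056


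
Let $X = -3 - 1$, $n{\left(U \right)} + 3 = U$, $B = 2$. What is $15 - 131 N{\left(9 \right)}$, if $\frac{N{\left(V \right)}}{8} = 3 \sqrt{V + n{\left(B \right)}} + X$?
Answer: $4207 - 6288 \sqrt{2} \approx -4685.6$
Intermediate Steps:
$n{\left(U \right)} = -3 + U$
$X = -4$
$N{\left(V \right)} = -32 + 24 \sqrt{-1 + V}$ ($N{\left(V \right)} = 8 \left(3 \sqrt{V + \left(-3 + 2\right)} - 4\right) = 8 \left(3 \sqrt{V - 1} - 4\right) = 8 \left(3 \sqrt{-1 + V} - 4\right) = 8 \left(-4 + 3 \sqrt{-1 + V}\right) = -32 + 24 \sqrt{-1 + V}$)
$15 - 131 N{\left(9 \right)} = 15 - 131 \left(-32 + 24 \sqrt{-1 + 9}\right) = 15 - 131 \left(-32 + 24 \sqrt{8}\right) = 15 - 131 \left(-32 + 24 \cdot 2 \sqrt{2}\right) = 15 - 131 \left(-32 + 48 \sqrt{2}\right) = 15 + \left(4192 - 6288 \sqrt{2}\right) = 4207 - 6288 \sqrt{2}$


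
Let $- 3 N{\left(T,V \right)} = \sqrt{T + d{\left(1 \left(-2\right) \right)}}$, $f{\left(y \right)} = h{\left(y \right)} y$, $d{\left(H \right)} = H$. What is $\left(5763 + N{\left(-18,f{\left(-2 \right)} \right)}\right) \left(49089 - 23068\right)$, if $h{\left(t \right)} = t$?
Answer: $149959023 - \frac{52042 i \sqrt{5}}{3} \approx 1.4996 \cdot 10^{8} - 38790.0 i$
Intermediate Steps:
$f{\left(y \right)} = y^{2}$ ($f{\left(y \right)} = y y = y^{2}$)
$N{\left(T,V \right)} = - \frac{\sqrt{-2 + T}}{3}$ ($N{\left(T,V \right)} = - \frac{\sqrt{T + 1 \left(-2\right)}}{3} = - \frac{\sqrt{T - 2}}{3} = - \frac{\sqrt{-2 + T}}{3}$)
$\left(5763 + N{\left(-18,f{\left(-2 \right)} \right)}\right) \left(49089 - 23068\right) = \left(5763 - \frac{\sqrt{-2 - 18}}{3}\right) \left(49089 - 23068\right) = \left(5763 - \frac{\sqrt{-20}}{3}\right) 26021 = \left(5763 - \frac{2 i \sqrt{5}}{3}\right) 26021 = 149959023 - \frac{52042 i \sqrt{5}}{3}$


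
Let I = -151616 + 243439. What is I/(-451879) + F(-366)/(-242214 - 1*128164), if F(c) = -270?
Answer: -16943605882/83683020131 ≈ -0.20247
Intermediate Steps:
I = 91823
I/(-451879) + F(-366)/(-242214 - 1*128164) = 91823/(-451879) - 270/(-242214 - 1*128164) = 91823*(-1/451879) - 270/(-242214 - 128164) = -91823/451879 - 270/(-370378) = -91823/451879 - 270*(-1/370378) = -91823/451879 + 135/185189 = -16943605882/83683020131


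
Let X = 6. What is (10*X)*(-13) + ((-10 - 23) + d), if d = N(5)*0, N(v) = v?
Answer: -813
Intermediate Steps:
d = 0 (d = 5*0 = 0)
(10*X)*(-13) + ((-10 - 23) + d) = (10*6)*(-13) + ((-10 - 23) + 0) = 60*(-13) + (-33 + 0) = -780 - 33 = -813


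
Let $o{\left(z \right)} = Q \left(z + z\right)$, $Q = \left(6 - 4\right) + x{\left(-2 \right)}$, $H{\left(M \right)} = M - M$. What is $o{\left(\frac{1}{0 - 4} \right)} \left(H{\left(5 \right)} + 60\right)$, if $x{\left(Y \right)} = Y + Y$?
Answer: $60$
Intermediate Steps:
$x{\left(Y \right)} = 2 Y$
$H{\left(M \right)} = 0$
$Q = -2$ ($Q = \left(6 - 4\right) + 2 \left(-2\right) = 2 - 4 = -2$)
$o{\left(z \right)} = - 4 z$ ($o{\left(z \right)} = - 2 \left(z + z\right) = - 2 \cdot 2 z = - 4 z$)
$o{\left(\frac{1}{0 - 4} \right)} \left(H{\left(5 \right)} + 60\right) = - \frac{4}{0 - 4} \left(0 + 60\right) = - \frac{4}{-4} \cdot 60 = \left(-4\right) \left(- \frac{1}{4}\right) 60 = 1 \cdot 60 = 60$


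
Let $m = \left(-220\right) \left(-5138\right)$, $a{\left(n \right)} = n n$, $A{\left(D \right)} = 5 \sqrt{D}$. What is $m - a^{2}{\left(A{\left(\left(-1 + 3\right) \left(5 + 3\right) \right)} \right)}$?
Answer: $970360$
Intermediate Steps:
$a{\left(n \right)} = n^{2}$
$m = 1130360$
$m - a^{2}{\left(A{\left(\left(-1 + 3\right) \left(5 + 3\right) \right)} \right)} = 1130360 - \left(\left(5 \sqrt{\left(-1 + 3\right) \left(5 + 3\right)}\right)^{2}\right)^{2} = 1130360 - \left(\left(5 \sqrt{2 \cdot 8}\right)^{2}\right)^{2} = 1130360 - \left(\left(5 \sqrt{16}\right)^{2}\right)^{2} = 1130360 - \left(\left(5 \cdot 4\right)^{2}\right)^{2} = 1130360 - \left(20^{2}\right)^{2} = 1130360 - 400^{2} = 1130360 - 160000 = 970360$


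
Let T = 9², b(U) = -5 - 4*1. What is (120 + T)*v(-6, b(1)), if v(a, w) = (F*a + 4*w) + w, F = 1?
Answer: -10251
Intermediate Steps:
b(U) = -9 (b(U) = -5 - 4 = -9)
v(a, w) = a + 5*w (v(a, w) = (1*a + 4*w) + w = (a + 4*w) + w = a + 5*w)
T = 81
(120 + T)*v(-6, b(1)) = (120 + 81)*(-6 + 5*(-9)) = 201*(-6 - 45) = 201*(-51) = -10251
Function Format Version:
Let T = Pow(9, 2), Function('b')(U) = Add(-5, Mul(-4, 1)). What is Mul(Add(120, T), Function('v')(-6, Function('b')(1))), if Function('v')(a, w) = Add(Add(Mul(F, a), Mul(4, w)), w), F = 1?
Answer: -10251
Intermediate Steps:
Function('b')(U) = -9 (Function('b')(U) = Add(-5, -4) = -9)
Function('v')(a, w) = Add(a, Mul(5, w)) (Function('v')(a, w) = Add(Add(Mul(1, a), Mul(4, w)), w) = Add(Add(a, Mul(4, w)), w) = Add(a, Mul(5, w)))
T = 81
Mul(Add(120, T), Function('v')(-6, Function('b')(1))) = Mul(Add(120, 81), Add(-6, Mul(5, -9))) = Mul(201, Add(-6, -45)) = Mul(201, -51) = -10251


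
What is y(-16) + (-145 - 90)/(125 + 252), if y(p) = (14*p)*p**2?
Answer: -21618923/377 ≈ -57345.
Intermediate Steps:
y(p) = 14*p**3
y(-16) + (-145 - 90)/(125 + 252) = 14*(-16)**3 + (-145 - 90)/(125 + 252) = 14*(-4096) - 235/377 = -57344 - 235*1/377 = -57344 - 235/377 = -21618923/377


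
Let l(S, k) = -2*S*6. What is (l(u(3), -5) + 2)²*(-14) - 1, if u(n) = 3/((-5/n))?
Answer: -194961/25 ≈ -7798.4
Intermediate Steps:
u(n) = -3*n/5 (u(n) = 3*(-n/5) = -3*n/5)
l(S, k) = -12*S
(l(u(3), -5) + 2)²*(-14) - 1 = (-(-36)*3/5 + 2)²*(-14) - 1 = (-12*(-9/5) + 2)²*(-14) - 1 = (108/5 + 2)²*(-14) - 1 = (118/5)²*(-14) - 1 = (13924/25)*(-14) - 1 = -194936/25 - 1 = -194961/25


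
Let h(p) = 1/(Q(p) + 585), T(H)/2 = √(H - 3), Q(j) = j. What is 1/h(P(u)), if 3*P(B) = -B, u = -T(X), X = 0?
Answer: 585 + 2*I*√3/3 ≈ 585.0 + 1.1547*I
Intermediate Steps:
T(H) = 2*√(-3 + H) (T(H) = 2*√(H - 3) = 2*√(-3 + H))
u = -2*I*√3 (u = -2*√(-3 + 0) = -2*√(-3) = -2*I*√3 ≈ -3.4641*I)
P(B) = -B/3 (P(B) = (-B)/3 = -B/3)
h(p) = 1/(585 + p) (h(p) = 1/(p + 585) = 1/(585 + p))
1/h(P(u)) = 1/(1/(585 - (-2)*I*√3/3)) = 1/(1/(585 + 2*I*√3/3)) = 585 + 2*I*√3/3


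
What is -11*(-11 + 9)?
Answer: 22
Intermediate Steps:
-11*(-11 + 9) = -11*(-2) = 22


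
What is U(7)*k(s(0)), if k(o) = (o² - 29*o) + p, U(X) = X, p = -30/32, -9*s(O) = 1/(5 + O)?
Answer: -66353/32400 ≈ -2.0479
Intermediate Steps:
s(O) = -1/(9*(5 + O))
p = -15/16 (p = -30*1/32 = -15/16 ≈ -0.93750)
k(o) = -15/16 + o² - 29*o (k(o) = (o² - 29*o) - 15/16 = -15/16 + o² - 29*o)
U(7)*k(s(0)) = 7*(-15/16 + (-1/(45 + 9*0))² - (-29)/(45 + 9*0)) = 7*(-15/16 + (-1/(45 + 0))² - (-29)/(45 + 0)) = 7*(-15/16 + (-1/45)² - (-29)/45) = 7*(-15/16 + (-1*1/45)² - (-29)/45) = 7*(-15/16 + (-1/45)² - 29*(-1/45)) = 7*(-15/16 + 1/2025 + 29/45) = 7*(-9479/32400) = -66353/32400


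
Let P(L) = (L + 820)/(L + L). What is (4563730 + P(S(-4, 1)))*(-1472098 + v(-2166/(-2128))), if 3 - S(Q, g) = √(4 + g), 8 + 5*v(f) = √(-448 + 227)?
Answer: -33593592570924/5 - 150890209*√5 + 41*I*√1105/2 + 4564038*I*√221/5 ≈ -6.7191e+12 + 1.3571e+7*I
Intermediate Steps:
v(f) = -8/5 + I*√221/5 (v(f) = -8/5 + √(-448 + 227)/5 = -8/5 + √(-221)/5 = -8/5 + (I*√221)/5 = -8/5 + I*√221/5)
S(Q, g) = 3 - √(4 + g)
P(L) = (820 + L)/(2*L) (P(L) = (820 + L)/((2*L)) = (820 + L)*(1/(2*L)) = (820 + L)/(2*L))
(4563730 + P(S(-4, 1)))*(-1472098 + v(-2166/(-2128))) = (4563730 + (820 + (3 - √(4 + 1)))/(2*(3 - √(4 + 1))))*(-1472098 + (-8/5 + I*√221/5)) = (4563730 + (820 + (3 - √5))/(2*(3 - √5)))*(-7360498/5 + I*√221/5) = (4563730 + (823 - √5)/(2*(3 - √5)))*(-7360498/5 + I*√221/5)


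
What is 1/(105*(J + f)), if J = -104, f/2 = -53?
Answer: -1/22050 ≈ -4.5351e-5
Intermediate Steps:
f = -106 (f = 2*(-53) = -106)
1/(105*(J + f)) = 1/(105*(-104 - 106)) = 1/(105*(-210)) = 1/(-22050) = -1/22050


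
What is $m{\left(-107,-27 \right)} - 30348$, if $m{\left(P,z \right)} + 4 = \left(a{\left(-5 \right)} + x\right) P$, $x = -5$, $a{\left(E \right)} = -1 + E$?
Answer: $-29175$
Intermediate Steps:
$m{\left(P,z \right)} = -4 - 11 P$ ($m{\left(P,z \right)} = -4 + \left(\left(-1 - 5\right) - 5\right) P = -4 + \left(-6 - 5\right) P = -4 - 11 P$)
$m{\left(-107,-27 \right)} - 30348 = \left(-4 - -1177\right) - 30348 = \left(-4 + 1177\right) - 30348 = 1173 - 30348 = -29175$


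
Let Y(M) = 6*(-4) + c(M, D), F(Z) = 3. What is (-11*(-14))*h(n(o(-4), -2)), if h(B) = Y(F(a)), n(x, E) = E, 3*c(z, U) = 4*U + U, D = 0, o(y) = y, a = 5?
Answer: -3696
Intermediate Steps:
c(z, U) = 5*U/3 (c(z, U) = (4*U + U)/3 = (5*U)/3 = 5*U/3)
Y(M) = -24 (Y(M) = 6*(-4) + (5/3)*0 = -24 + 0 = -24)
h(B) = -24
(-11*(-14))*h(n(o(-4), -2)) = -11*(-14)*(-24) = 154*(-24) = -3696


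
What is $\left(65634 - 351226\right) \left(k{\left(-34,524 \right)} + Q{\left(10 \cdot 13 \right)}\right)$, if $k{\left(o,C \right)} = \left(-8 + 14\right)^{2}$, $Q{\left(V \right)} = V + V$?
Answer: $-84535232$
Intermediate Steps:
$Q{\left(V \right)} = 2 V$
$k{\left(o,C \right)} = 36$ ($k{\left(o,C \right)} = 6^{2} = 36$)
$\left(65634 - 351226\right) \left(k{\left(-34,524 \right)} + Q{\left(10 \cdot 13 \right)}\right) = \left(65634 - 351226\right) \left(36 + 2 \cdot 10 \cdot 13\right) = - 285592 \left(36 + 2 \cdot 130\right) = - 285592 \left(36 + 260\right) = \left(-285592\right) 296 = -84535232$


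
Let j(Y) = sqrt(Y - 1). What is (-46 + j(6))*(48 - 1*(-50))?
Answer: -4508 + 98*sqrt(5) ≈ -4288.9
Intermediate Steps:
j(Y) = sqrt(-1 + Y)
(-46 + j(6))*(48 - 1*(-50)) = (-46 + sqrt(-1 + 6))*(48 - 1*(-50)) = (-46 + sqrt(5))*(48 + 50) = (-46 + sqrt(5))*98 = -4508 + 98*sqrt(5)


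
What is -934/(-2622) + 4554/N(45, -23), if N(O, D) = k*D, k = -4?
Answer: 130723/2622 ≈ 49.856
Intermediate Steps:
N(O, D) = -4*D
-934/(-2622) + 4554/N(45, -23) = -934/(-2622) + 4554/((-4*(-23))) = -934*(-1/2622) + 4554/92 = 467/1311 + 4554*(1/92) = 467/1311 + 99/2 = 130723/2622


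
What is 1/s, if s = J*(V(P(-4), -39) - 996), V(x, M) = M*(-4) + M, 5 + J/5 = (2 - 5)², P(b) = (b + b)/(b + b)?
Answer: -1/17580 ≈ -5.6883e-5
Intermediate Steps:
P(b) = 1 (P(b) = (2*b)/((2*b)) = (2*b)*(1/(2*b)) = 1)
J = 20 (J = -25 + 5*(2 - 5)² = -25 + 5*(-3)² = -25 + 5*9 = -25 + 45 = 20)
V(x, M) = -3*M (V(x, M) = -4*M + M = -3*M)
s = -17580 (s = 20*(-3*(-39) - 996) = 20*(117 - 996) = 20*(-879) = -17580)
1/s = 1/(-17580) = -1/17580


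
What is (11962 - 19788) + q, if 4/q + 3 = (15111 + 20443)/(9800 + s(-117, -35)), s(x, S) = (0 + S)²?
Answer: -19356554/2479 ≈ -7808.2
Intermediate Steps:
s(x, S) = S²
q = 44100/2479 (q = 4/(-3 + (15111 + 20443)/(9800 + (-35)²)) = 4/(-3 + 35554/(9800 + 1225)) = 4/(-3 + 35554/11025) = 4/(2479/11025) = 4*(11025/2479) = 44100/2479 ≈ 17.789)
(11962 - 19788) + q = (11962 - 19788) + 44100/2479 = -7826 + 44100/2479 = -19356554/2479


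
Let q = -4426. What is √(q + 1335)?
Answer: I*√3091 ≈ 55.597*I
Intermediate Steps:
√(q + 1335) = √(-4426 + 1335) = √(-3091) = I*√3091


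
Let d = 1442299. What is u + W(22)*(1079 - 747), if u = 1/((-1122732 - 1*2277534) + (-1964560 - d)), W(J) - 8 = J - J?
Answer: 18079723999/6807125 ≈ 2656.0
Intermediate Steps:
W(J) = 8 (W(J) = 8 + (J - J) = 8 + 0 = 8)
u = -1/6807125 (u = 1/((-1122732 - 1*2277534) + (-1964560 - 1*1442299)) = 1/((-1122732 - 2277534) + (-1964560 - 1442299)) = 1/(-3400266 - 3406859) = 1/(-6807125) = -1/6807125 ≈ -1.4690e-7)
u + W(22)*(1079 - 747) = -1/6807125 + 8*(1079 - 747) = -1/6807125 + 8*332 = -1/6807125 + 2656 = 18079723999/6807125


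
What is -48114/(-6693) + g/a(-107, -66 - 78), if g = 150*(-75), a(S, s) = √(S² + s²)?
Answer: 16038/2231 - 2250*√32185/6437 ≈ -55.520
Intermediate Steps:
g = -11250
-48114/(-6693) + g/a(-107, -66 - 78) = -48114/(-6693) - 11250/√((-107)² + (-66 - 78)²) = -48114*(-1/6693) - 11250/√(11449 + (-144)²) = 16038/2231 - 11250/√(11449 + 20736) = 16038/2231 - 11250*√32185/32185 = 16038/2231 - 2250*√32185/6437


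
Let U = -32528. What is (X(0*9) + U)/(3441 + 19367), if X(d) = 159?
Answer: -32369/22808 ≈ -1.4192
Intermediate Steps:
(X(0*9) + U)/(3441 + 19367) = (159 - 32528)/(3441 + 19367) = -32369/22808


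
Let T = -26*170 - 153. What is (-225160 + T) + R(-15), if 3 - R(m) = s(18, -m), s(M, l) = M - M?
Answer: -229730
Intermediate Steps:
s(M, l) = 0
R(m) = 3 (R(m) = 3 - 1*0 = 3 + 0 = 3)
T = -4573 (T = -4420 - 153 = -4573)
(-225160 + T) + R(-15) = (-225160 - 4573) + 3 = -229733 + 3 = -229730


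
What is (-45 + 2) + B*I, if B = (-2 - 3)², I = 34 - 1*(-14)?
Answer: 1157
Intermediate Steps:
I = 48 (I = 34 + 14 = 48)
B = 25 (B = (-5)² = 25)
(-45 + 2) + B*I = (-45 + 2) + 25*48 = -43 + 1200 = 1157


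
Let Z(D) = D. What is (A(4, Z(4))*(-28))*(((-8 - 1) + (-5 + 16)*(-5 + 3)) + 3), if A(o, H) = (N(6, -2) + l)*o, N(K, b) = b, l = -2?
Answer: -12544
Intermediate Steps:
A(o, H) = -4*o (A(o, H) = (-2 - 2)*o = -4*o)
(A(4, Z(4))*(-28))*(((-8 - 1) + (-5 + 16)*(-5 + 3)) + 3) = (-4*4*(-28))*(((-8 - 1) + (-5 + 16)*(-5 + 3)) + 3) = (-16*(-28))*((-9 + 11*(-2)) + 3) = 448*((-9 - 22) + 3) = 448*(-31 + 3) = 448*(-28) = -12544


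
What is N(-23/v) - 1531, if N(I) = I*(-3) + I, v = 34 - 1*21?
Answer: -19857/13 ≈ -1527.5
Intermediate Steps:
v = 13 (v = 34 - 21 = 13)
N(I) = -2*I (N(I) = -3*I + I = -2*I)
N(-23/v) - 1531 = -(-46)/13 - 1531 = -2*(-23/13) - 1531 = 46/13 - 1531 = -19857/13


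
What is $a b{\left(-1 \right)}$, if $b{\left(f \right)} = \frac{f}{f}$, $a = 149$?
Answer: $149$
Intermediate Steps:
$b{\left(f \right)} = 1$
$a b{\left(-1 \right)} = 149 \cdot 1 = 149$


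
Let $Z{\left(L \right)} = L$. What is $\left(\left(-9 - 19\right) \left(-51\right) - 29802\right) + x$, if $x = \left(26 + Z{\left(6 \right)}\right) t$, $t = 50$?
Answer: $-26774$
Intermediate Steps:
$x = 1600$ ($x = \left(26 + 6\right) 50 = 32 \cdot 50 = 1600$)
$\left(\left(-9 - 19\right) \left(-51\right) - 29802\right) + x = \left(\left(-9 - 19\right) \left(-51\right) - 29802\right) + 1600 = \left(\left(-28\right) \left(-51\right) - 29802\right) + 1600 = \left(1428 - 29802\right) + 1600 = -28374 + 1600 = -26774$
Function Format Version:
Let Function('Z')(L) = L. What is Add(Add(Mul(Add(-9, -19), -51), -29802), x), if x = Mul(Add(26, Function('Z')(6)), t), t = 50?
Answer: -26774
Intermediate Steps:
x = 1600 (x = Mul(Add(26, 6), 50) = Mul(32, 50) = 1600)
Add(Add(Mul(Add(-9, -19), -51), -29802), x) = Add(Add(Mul(Add(-9, -19), -51), -29802), 1600) = Add(Add(Mul(-28, -51), -29802), 1600) = Add(Add(1428, -29802), 1600) = Add(-28374, 1600) = -26774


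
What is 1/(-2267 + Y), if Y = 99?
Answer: -1/2168 ≈ -0.00046125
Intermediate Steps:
1/(-2267 + Y) = 1/(-2267 + 99) = 1/(-2168) = -1/2168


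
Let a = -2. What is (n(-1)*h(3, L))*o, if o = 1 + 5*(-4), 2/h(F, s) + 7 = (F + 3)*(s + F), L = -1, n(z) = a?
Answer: 76/5 ≈ 15.200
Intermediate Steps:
n(z) = -2
h(F, s) = 2/(-7 + (3 + F)*(F + s)) (h(F, s) = 2/(-7 + (F + 3)*(s + F)) = 2/(-7 + (3 + F)*(F + s)))
o = -19 (o = 1 - 20 = -19)
(n(-1)*h(3, L))*o = -4/(-7 + 3**2 + 3*3 + 3*(-1) + 3*(-1))*(-19) = -4/(-7 + 9 + 9 - 3 - 3)*(-19) = -4/5*(-19) = 76/5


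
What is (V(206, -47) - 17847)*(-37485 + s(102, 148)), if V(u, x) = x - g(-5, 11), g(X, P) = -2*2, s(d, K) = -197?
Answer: 674130980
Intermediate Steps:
g(X, P) = -4
V(u, x) = 4 + x (V(u, x) = x - 1*(-4) = x + 4 = 4 + x)
(V(206, -47) - 17847)*(-37485 + s(102, 148)) = ((4 - 47) - 17847)*(-37485 - 197) = (-43 - 17847)*(-37682) = -17890*(-37682) = 674130980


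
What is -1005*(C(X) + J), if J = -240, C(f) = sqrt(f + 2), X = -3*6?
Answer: 241200 - 4020*I ≈ 2.412e+5 - 4020.0*I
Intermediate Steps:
X = -18
C(f) = sqrt(2 + f)
-1005*(C(X) + J) = -1005*(sqrt(2 - 18) - 240) = -1005*(sqrt(-16) - 240) = -1005*(4*I - 240) = -1005*(-240 + 4*I) = 241200 - 4020*I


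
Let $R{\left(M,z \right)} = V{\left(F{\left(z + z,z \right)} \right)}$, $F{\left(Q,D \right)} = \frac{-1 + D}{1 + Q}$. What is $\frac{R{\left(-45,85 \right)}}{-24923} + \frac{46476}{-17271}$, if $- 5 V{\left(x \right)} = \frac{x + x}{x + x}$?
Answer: $- \frac{643509941}{239136185} \approx -2.691$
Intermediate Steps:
$F{\left(Q,D \right)} = \frac{-1 + D}{1 + Q}$
$V{\left(x \right)} = - \frac{1}{5}$ ($V{\left(x \right)} = - \frac{\left(x + x\right) \frac{1}{x + x}}{5} = - \frac{2 x \frac{1}{2 x}}{5} = \left(- \frac{1}{5}\right) 1 = - \frac{1}{5}$)
$R{\left(M,z \right)} = - \frac{1}{5}$
$\frac{R{\left(-45,85 \right)}}{-24923} + \frac{46476}{-17271} = - \frac{1}{5 \left(-24923\right)} + \frac{46476}{-17271} = \left(- \frac{1}{5}\right) \left(- \frac{1}{24923}\right) + 46476 \left(- \frac{1}{17271}\right) = \frac{1}{124615} - \frac{5164}{1919} = - \frac{643509941}{239136185}$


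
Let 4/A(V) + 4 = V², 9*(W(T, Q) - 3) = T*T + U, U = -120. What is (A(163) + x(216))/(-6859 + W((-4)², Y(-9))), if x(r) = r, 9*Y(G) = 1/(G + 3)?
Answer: -331041/10484320 ≈ -0.031575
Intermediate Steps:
Y(G) = 1/(9*(3 + G)) (Y(G) = 1/(9*(G + 3)) = 1/(9*(3 + G)))
W(T, Q) = -31/3 + T²/9 (W(T, Q) = 3 + (T*T - 120)/9 = 3 + (T² - 120)/9 = 3 + (-120 + T²)/9 = 3 + (-40/3 + T²/9) = -31/3 + T²/9)
A(V) = 4/(-4 + V²)
(A(163) + x(216))/(-6859 + W((-4)², Y(-9))) = (4/(-4 + 163²) + 216)/(-6859 + (-31/3 + ((-4)²)²/9)) = (4/(-4 + 26569) + 216)/(-6859 + (-31/3 + (⅑)*16²)) = (4/26565 + 216)/(-6859 + (-31/3 + (⅑)*256)) = (4*(1/26565) + 216)/(-6859 + (-31/3 + 256/9)) = (4/26565 + 216)/(-6859 + 163/9) = 5738044/(26565*(-61568/9)) = (5738044/26565)*(-9/61568) = -331041/10484320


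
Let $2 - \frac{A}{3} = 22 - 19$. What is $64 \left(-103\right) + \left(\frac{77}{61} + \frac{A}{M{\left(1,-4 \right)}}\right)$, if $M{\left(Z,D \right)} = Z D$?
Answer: $- \frac{1607957}{244} \approx -6590.0$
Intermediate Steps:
$M{\left(Z,D \right)} = D Z$
$A = -3$ ($A = 6 - 3 \left(22 - 19\right) = 6 - 9 = -3$)
$64 \left(-103\right) + \left(\frac{77}{61} + \frac{A}{M{\left(1,-4 \right)}}\right) = 64 \left(-103\right) + \left(\frac{77}{61} - \frac{3}{\left(-4\right) 1}\right) = -6592 + \left(77 \cdot \frac{1}{61} - \frac{3}{-4}\right) = -6592 + \left(\frac{77}{61} - - \frac{3}{4}\right) = -6592 + \left(\frac{77}{61} + \frac{3}{4}\right) = -6592 + \frac{491}{244} = - \frac{1607957}{244}$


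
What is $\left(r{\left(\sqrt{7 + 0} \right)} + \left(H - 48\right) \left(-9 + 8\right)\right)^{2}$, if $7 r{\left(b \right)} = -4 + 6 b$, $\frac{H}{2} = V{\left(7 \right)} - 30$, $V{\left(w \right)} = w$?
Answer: $\frac{427968}{49} + \frac{7848 \sqrt{7}}{49} \approx 9157.8$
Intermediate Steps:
$H = -46$ ($H = 2 \left(7 - 30\right) = 2 \left(-23\right) = -46$)
$r{\left(b \right)} = - \frac{4}{7} + \frac{6 b}{7}$ ($r{\left(b \right)} = \frac{-4 + 6 b}{7} = - \frac{4}{7} + \frac{6 b}{7}$)
$\left(r{\left(\sqrt{7 + 0} \right)} + \left(H - 48\right) \left(-9 + 8\right)\right)^{2} = \left(\left(- \frac{4}{7} + \frac{6 \sqrt{7 + 0}}{7}\right) + \left(-46 - 48\right) \left(-9 + 8\right)\right)^{2} = \left(\left(- \frac{4}{7} + \frac{6 \sqrt{7}}{7}\right) - -94\right)^{2} = \left(\left(- \frac{4}{7} + \frac{6 \sqrt{7}}{7}\right) + 94\right)^{2} = \left(\frac{654}{7} + \frac{6 \sqrt{7}}{7}\right)^{2}$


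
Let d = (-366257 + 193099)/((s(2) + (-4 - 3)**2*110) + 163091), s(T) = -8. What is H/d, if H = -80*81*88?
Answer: 48035021760/86579 ≈ 5.5481e+5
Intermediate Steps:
H = -570240 (H = -6480*88 = -570240)
d = -173158/168473 (d = (-366257 + 193099)/((-8 + (-4 - 3)**2*110) + 163091) = -173158/((-8 + (-7)**2*110) + 163091) = -173158/((-8 + 49*110) + 163091) = -173158/((-8 + 5390) + 163091) = -173158/(5382 + 163091) = -173158/168473 ≈ -1.0278)
H/d = -570240/(-173158/168473) = -570240*(-168473/173158) = 48035021760/86579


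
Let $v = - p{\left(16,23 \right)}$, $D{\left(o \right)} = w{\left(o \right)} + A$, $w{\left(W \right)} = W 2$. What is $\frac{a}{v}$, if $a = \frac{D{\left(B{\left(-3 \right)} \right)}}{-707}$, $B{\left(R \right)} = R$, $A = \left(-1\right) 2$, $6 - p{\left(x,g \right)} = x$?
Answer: $\frac{4}{3535} \approx 0.0011315$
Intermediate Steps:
$p{\left(x,g \right)} = 6 - x$
$A = -2$
$w{\left(W \right)} = 2 W$
$D{\left(o \right)} = -2 + 2 o$ ($D{\left(o \right)} = 2 o - 2 = -2 + 2 o$)
$a = \frac{8}{707}$ ($a = \frac{-2 + 2 \left(-3\right)}{-707} = \left(-2 - 6\right) \left(- \frac{1}{707}\right) = \left(-8\right) \left(- \frac{1}{707}\right) = \frac{8}{707} \approx 0.011315$)
$v = 10$ ($v = - (6 - 16) = \left(-1\right) \left(-10\right) = 10$)
$\frac{a}{v} = \frac{8}{707 \cdot 10} = \frac{8}{707} \cdot \frac{1}{10} = \frac{4}{3535}$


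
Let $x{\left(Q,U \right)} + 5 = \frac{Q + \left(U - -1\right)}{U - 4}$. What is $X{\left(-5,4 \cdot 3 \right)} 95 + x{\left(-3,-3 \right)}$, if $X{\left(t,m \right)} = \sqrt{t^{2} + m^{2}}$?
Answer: $\frac{8615}{7} \approx 1230.7$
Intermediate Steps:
$x{\left(Q,U \right)} = -5 + \frac{1 + Q + U}{-4 + U}$ ($x{\left(Q,U \right)} = -5 + \frac{Q + \left(U - -1\right)}{U - 4} = -5 + \frac{Q + \left(U + 1\right)}{-4 + U} = -5 + \frac{Q + \left(1 + U\right)}{-4 + U} = -5 + \frac{1 + Q + U}{-4 + U}$)
$X{\left(t,m \right)} = \sqrt{m^{2} + t^{2}}$
$X{\left(-5,4 \cdot 3 \right)} 95 + x{\left(-3,-3 \right)} = \sqrt{\left(4 \cdot 3\right)^{2} + \left(-5\right)^{2}} \cdot 95 + \frac{21 - 3 - -12}{-4 - 3} = \sqrt{12^{2} + 25} \cdot 95 + \frac{21 - 3 + 12}{-7} = \sqrt{144 + 25} \cdot 95 - \frac{30}{7} = \sqrt{169} \cdot 95 - \frac{30}{7} = 13 \cdot 95 - \frac{30}{7} = 1235 - \frac{30}{7} = \frac{8615}{7}$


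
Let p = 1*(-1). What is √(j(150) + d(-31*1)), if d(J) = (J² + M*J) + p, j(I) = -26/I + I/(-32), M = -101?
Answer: √14710101/60 ≈ 63.923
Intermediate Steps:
p = -1
j(I) = -26/I - I/32 (j(I) = -26/I + I*(-1/32) = -26/I - I/32)
d(J) = -1 + J² - 101*J (d(J) = (J² - 101*J) - 1 = -1 + J² - 101*J)
√(j(150) + d(-31*1)) = √((-26/150 - 1/32*150) + (-1 + (-31*1)² - (-3131))) = √((-26*1/150 - 75/16) + (-1 + (-31)² - 101*(-31))) = √((-13/75 - 75/16) + (-1 + 961 + 3131)) = √(-5833/1200 + 4091) = √(4903367/1200) = √14710101/60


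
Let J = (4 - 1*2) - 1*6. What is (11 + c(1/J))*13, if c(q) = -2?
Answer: 117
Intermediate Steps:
J = -4 (J = (4 - 2) - 6 = 2 - 6 = -4)
(11 + c(1/J))*13 = (11 - 2)*13 = 9*13 = 117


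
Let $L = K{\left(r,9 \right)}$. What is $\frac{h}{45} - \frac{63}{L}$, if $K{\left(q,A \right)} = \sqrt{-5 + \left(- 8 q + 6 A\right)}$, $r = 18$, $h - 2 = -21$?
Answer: $- \frac{19}{45} + \frac{63 i \sqrt{95}}{95} \approx -0.42222 + 6.4637 i$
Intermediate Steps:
$h = -19$ ($h = 2 - 21 = -19$)
$K{\left(q,A \right)} = \sqrt{-5 - 8 q + 6 A}$
$L = i \sqrt{95}$ ($L = \sqrt{-5 - 144 + 6 \cdot 9} = \sqrt{-5 - 144 + 54} = \sqrt{-95} = i \sqrt{95} \approx 9.7468 i$)
$\frac{h}{45} - \frac{63}{L} = - \frac{19}{45} - \frac{63}{i \sqrt{95}} = \left(-19\right) \frac{1}{45} - 63 \left(- \frac{i \sqrt{95}}{95}\right) = - \frac{19}{45} + \frac{63 i \sqrt{95}}{95}$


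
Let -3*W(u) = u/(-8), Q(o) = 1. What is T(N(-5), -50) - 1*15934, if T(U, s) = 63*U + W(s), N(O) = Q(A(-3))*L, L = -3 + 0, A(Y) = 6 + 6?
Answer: -193501/12 ≈ -16125.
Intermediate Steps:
A(Y) = 12
W(u) = u/24 (W(u) = -u/(3*(-8)) = -u*(-1)/(3*8) = -(-1)*u/24 = u/24)
L = -3
N(O) = -3 (N(O) = 1*(-3) = -3)
T(U, s) = 63*U + s/24
T(N(-5), -50) - 1*15934 = (63*(-3) + (1/24)*(-50)) - 1*15934 = (-189 - 25/12) - 15934 = -2293/12 - 15934 = -193501/12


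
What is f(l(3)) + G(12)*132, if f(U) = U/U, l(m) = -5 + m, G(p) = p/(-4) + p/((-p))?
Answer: -527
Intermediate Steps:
G(p) = -1 - p/4 (G(p) = p*(-1/4) + p*(-1/p) = -p/4 - 1 = -1 - p/4)
f(U) = 1
f(l(3)) + G(12)*132 = 1 + (-1 - 1/4*12)*132 = 1 + (-1 - 3)*132 = 1 - 4*132 = 1 - 528 = -527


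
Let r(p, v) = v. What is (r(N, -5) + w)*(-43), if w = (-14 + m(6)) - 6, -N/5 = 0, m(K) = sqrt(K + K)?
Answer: 1075 - 86*sqrt(3) ≈ 926.04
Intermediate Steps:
m(K) = sqrt(2)*sqrt(K) (m(K) = sqrt(2*K) = sqrt(2)*sqrt(K))
N = 0 (N = -5*0 = 0)
w = -20 + 2*sqrt(3) (w = (-14 + sqrt(2)*sqrt(6)) - 6 = (-14 + 2*sqrt(3)) - 6 = -20 + 2*sqrt(3) ≈ -16.536)
(r(N, -5) + w)*(-43) = (-5 + (-20 + 2*sqrt(3)))*(-43) = (-25 + 2*sqrt(3))*(-43) = 1075 - 86*sqrt(3)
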